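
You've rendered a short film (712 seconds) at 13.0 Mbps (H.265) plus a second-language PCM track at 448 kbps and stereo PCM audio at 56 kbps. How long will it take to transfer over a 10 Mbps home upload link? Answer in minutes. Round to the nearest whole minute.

16 minutes

Audio total: 448 + 56 = 504 kbps = 0.504 Mbps.
Total bitrate: 13.504 Mbps.
File: 13.504 Mbps × 712 s = 9614.8 Mb.
At 10 Mbps: 9614.8 / 10 = 961.5 s ≈ 16 minutes.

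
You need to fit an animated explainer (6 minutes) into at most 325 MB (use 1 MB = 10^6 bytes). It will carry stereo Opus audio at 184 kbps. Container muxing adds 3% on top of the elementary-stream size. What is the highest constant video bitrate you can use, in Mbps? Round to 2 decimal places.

Budget: 325 MB = 2600.0 Mb.
Stream payload after overhead: 2600.0 / 1.03 = 2524.3 Mb.
6 min = 360 s
Total bitrate budget: 2524.3 Mb / 360 s = 7.012 Mbps.
Audio: 184 kbps = 0.184 Mbps.
Video: 7.012 − 0.184 = 6.828 Mbps.

6.83 Mbps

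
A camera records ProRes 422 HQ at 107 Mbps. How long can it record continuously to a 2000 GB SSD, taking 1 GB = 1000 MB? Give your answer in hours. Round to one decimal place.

Capacity: 2000 GB = 16,000,000 Mb.
Recording time: 16,000,000 / 107.000 = 149,533 s ≈ 41.5 hours.

41.5 hours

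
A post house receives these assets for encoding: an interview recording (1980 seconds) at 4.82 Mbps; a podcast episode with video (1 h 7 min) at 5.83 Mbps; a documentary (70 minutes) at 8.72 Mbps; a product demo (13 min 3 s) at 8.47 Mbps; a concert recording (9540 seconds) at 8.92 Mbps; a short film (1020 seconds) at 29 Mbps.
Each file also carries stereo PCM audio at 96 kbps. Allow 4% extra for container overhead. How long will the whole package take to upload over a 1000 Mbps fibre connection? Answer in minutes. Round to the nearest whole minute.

Audio: 96 kbps = 0.096 Mbps.
interview recording: 4.916 Mbps × 1980 s × 1.04 = 10123.0 Mb
podcast episode with video: 5.926 Mbps × 4020 s × 1.04 = 24775.4 Mb
documentary: 8.816 Mbps × 4200 s × 1.04 = 38508.3 Mb
product demo: 8.566 Mbps × 783 s × 1.04 = 6975.5 Mb
concert recording: 9.016 Mbps × 9540 s × 1.04 = 89453.1 Mb
short film: 29.096 Mbps × 1020 s × 1.04 = 30865.0 Mb
Total: 200700.4 Mb = 25087.5 MB.
At 1000 Mbps: 200700.4 / 1000 = 201 s ≈ 3.35 minutes.

3 minutes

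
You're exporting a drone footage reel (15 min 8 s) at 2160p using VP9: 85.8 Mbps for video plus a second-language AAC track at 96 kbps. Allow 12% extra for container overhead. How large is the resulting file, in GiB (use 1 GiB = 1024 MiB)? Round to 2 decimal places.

15 min 8 s = 908 s
Audio: 96 kbps = 0.096 Mbps.
Total bitrate: 85.8 + 0.096 = 85.896 Mbps.
Stream data: 85.896 Mbps × 908 s = 77993.6 Mb.
With 12% container overhead: ×1.12.
87,353 Mb = 10,919,099,520 bytes ÷ 1,073,741,824 = 10.17 GiB.

10.17 GiB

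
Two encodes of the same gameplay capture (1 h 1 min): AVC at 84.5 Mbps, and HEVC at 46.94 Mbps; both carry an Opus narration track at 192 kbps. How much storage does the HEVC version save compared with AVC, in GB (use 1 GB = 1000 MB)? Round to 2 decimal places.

17.18 GB

1 h 1 min = 61 min = 3660 s
Audio: 192 kbps = 0.192 Mbps.
AVC: 84.692 Mbps × 3660 s = 309972.7 Mb = 38.747 GB.
HEVC: 47.132 Mbps × 3660 s = 172503.1 Mb = 21.563 GB.
Saving: 38.747 − 21.563 = 17.184 GB.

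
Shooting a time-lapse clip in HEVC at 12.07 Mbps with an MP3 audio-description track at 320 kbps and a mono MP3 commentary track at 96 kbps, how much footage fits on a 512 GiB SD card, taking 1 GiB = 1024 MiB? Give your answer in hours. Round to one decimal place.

97.8 hours

Audio total: 320 + 96 = 416 kbps = 0.416 Mbps.
Total bitrate: 12.07 + 0.416 = 12.486 Mbps.
Capacity: 512 GiB = 4,398,047 Mb.
Recording time: 4,398,047 / 12.486 = 352,238 s ≈ 97.8 hours.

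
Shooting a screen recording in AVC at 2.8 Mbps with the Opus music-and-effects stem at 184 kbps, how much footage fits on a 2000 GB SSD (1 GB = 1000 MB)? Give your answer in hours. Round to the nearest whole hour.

Audio: 184 kbps = 0.184 Mbps.
Total bitrate: 2.8 + 0.184 = 2.984 Mbps.
Capacity: 2000 GB = 16,000,000 Mb.
Recording time: 16,000,000 / 2.984 = 5,361,930 s ≈ 1,489 hours.

1489 hours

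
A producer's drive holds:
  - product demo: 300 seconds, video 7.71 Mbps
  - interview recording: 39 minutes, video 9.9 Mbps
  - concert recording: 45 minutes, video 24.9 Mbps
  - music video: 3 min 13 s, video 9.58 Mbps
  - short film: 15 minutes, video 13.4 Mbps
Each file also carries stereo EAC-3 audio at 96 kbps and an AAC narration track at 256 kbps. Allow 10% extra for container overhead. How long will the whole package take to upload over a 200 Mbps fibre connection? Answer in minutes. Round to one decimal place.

10.0 minutes

Audio total: 96 + 256 = 352 kbps = 0.352 Mbps.
product demo: 8.062 Mbps × 300 s × 1.10 = 2660.5 Mb
interview recording: 10.252 Mbps × 2340 s × 1.10 = 26388.6 Mb
concert recording: 25.252 Mbps × 2700 s × 1.10 = 74998.4 Mb
music video: 9.932 Mbps × 193 s × 1.10 = 2108.6 Mb
short film: 13.752 Mbps × 900 s × 1.10 = 13614.5 Mb
Total: 119770.6 Mb = 14971.3 MB.
At 200 Mbps: 119770.6 / 200 = 599 s ≈ 9.98 minutes.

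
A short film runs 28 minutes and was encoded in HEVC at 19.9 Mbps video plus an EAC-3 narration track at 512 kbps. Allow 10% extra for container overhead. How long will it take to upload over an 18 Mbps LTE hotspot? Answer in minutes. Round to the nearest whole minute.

35 minutes

28 min = 1680 s
Audio: 512 kbps = 0.512 Mbps.
Total bitrate: 20.412 Mbps.
File: 20.412 Mbps × 1680 s = 34292.2 Mb.
With 10% container overhead: ×1.10. → 37721.4 Mb.
At 18 Mbps: 37721.4 / 18 = 2095.6 s ≈ 34.9 minutes.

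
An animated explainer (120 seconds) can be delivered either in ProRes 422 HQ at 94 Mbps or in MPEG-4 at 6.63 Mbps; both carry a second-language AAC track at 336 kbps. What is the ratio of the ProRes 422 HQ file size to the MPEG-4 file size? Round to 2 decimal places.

13.54

Audio: 336 kbps = 0.336 Mbps.
ProRes 422 HQ: 94.336 Mbps × 120 s = 11320.3 Mb = 1.415 GB.
MPEG-4: 6.966 Mbps × 120 s = 835.9 Mb = 0.104 GB.
Ratio: 1.415 / 0.104 = 13.542.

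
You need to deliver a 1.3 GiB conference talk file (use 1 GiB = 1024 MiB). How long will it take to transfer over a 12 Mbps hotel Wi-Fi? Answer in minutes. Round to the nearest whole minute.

File: 1.3 GiB = 11166.9 Mb.
At 12 Mbps: 11166.9 / 12 = 930.6 s ≈ 15.5 minutes.

16 minutes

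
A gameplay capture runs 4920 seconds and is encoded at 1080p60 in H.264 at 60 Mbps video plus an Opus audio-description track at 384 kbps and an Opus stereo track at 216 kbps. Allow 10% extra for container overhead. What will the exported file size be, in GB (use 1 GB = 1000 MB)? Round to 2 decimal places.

41.00 GB

Audio total: 384 + 216 = 600 kbps = 0.600 Mbps.
Total bitrate: 60 + 0.600 = 60.600 Mbps.
Stream data: 60.600 Mbps × 4920 s = 298152.0 Mb.
With 10% container overhead: ×1.10.
327,967 Mb ÷ 8 = 40,996 MB → 41.00 GB.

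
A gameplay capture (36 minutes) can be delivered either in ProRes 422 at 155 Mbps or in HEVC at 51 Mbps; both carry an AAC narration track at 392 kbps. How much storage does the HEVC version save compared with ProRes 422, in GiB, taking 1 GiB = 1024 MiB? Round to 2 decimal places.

26.15 GiB

36 min = 2160 s
Audio: 392 kbps = 0.392 Mbps.
ProRes 422: 155.392 Mbps × 2160 s = 335646.7 Mb = 39.074 GiB.
HEVC: 51.392 Mbps × 2160 s = 111006.7 Mb = 12.923 GiB.
Saving: 39.074 − 12.923 = 26.152 GiB.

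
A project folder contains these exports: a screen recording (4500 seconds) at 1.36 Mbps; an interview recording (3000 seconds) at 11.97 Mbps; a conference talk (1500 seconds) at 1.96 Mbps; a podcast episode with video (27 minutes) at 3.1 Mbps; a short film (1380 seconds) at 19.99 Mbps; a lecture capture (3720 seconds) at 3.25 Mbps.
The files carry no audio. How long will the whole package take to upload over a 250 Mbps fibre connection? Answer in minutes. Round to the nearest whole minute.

screen recording: 1.360 Mbps × 4500 s = 6120.0 Mb
interview recording: 11.970 Mbps × 3000 s = 35910.0 Mb
conference talk: 1.960 Mbps × 1500 s = 2940.0 Mb
podcast episode with video: 3.100 Mbps × 1620 s = 5022.0 Mb
short film: 19.990 Mbps × 1380 s = 27586.2 Mb
lecture capture: 3.250 Mbps × 3720 s = 12090.0 Mb
Total: 89668.2 Mb = 11208.5 MB.
At 250 Mbps: 89668.2 / 250 = 359 s ≈ 5.98 minutes.

6 minutes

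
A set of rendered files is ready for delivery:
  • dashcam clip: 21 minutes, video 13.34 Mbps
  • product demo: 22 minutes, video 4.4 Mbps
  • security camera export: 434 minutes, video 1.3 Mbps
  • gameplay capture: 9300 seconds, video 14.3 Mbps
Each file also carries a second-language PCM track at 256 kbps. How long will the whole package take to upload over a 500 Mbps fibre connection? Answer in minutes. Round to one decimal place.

6.6 minutes

Audio: 256 kbps = 0.256 Mbps.
dashcam clip: 13.596 Mbps × 1260 s = 17131.0 Mb
product demo: 4.656 Mbps × 1320 s = 6145.9 Mb
security camera export: 1.556 Mbps × 26040 s = 40518.2 Mb
gameplay capture: 14.556 Mbps × 9300 s = 135370.8 Mb
Total: 199165.9 Mb = 24895.7 MB.
At 500 Mbps: 199165.9 / 500 = 398 s ≈ 6.64 minutes.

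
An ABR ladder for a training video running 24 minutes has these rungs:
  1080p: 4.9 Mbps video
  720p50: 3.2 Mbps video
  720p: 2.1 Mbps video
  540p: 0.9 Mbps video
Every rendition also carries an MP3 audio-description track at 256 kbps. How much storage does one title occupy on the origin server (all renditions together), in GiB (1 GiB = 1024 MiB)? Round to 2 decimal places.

24 min = 1440 s
Audio: 256 kbps = 0.256 Mbps.
Sum of rendition bitrates: (4.9+0.256) + (3.2+0.256) + (2.1+0.256) + (0.9+0.256) = 12.124 Mbps.
× 1440 s = 17,459 Mb = 2,182 MB = 2.032 GiB.

2.03 GiB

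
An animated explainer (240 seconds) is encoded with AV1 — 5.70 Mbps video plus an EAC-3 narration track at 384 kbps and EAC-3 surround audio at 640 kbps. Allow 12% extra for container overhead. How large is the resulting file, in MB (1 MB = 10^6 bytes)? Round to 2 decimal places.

Audio total: 384 + 640 = 1024 kbps = 1.024 Mbps.
Total bitrate: 5.70 + 1.024 = 6.724 Mbps.
Stream data: 6.724 Mbps × 240 s = 1613.8 Mb.
With 12% container overhead: ×1.12.
1,807 Mb ÷ 8 = 225.9 MB → 225.9 MB.

225.93 MB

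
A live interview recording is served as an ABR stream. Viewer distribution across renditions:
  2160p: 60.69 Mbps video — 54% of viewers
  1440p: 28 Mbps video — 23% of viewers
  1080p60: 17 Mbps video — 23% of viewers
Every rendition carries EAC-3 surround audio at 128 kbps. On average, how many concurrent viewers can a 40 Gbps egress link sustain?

924

Audio: 128 kbps = 0.128 Mbps.
Average per-viewer bitrate: 0.54×60.818 + 0.23×28.128 + 0.23×17.128 = 43.251 Mbps.
40 Gbps = 40,000 Mbps; 40,000 / 43.251 = 924.84 → 924.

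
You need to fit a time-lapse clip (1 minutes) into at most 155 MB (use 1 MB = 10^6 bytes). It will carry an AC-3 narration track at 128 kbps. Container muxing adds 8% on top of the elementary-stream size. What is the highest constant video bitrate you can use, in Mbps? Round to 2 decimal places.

19.01 Mbps

Budget: 155 MB = 1240.0 Mb.
Stream payload after overhead: 1240.0 / 1.08 = 1148.1 Mb.
Total bitrate budget: 1148.1 Mb / 60 s = 19.136 Mbps.
Audio: 128 kbps = 0.128 Mbps.
Video: 19.136 − 0.128 = 19.008 Mbps.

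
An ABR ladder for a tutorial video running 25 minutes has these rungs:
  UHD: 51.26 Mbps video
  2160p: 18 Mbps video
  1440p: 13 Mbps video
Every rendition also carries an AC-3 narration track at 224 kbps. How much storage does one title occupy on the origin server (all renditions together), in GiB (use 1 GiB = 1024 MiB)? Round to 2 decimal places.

14.48 GiB

25 min = 1500 s
Audio: 224 kbps = 0.224 Mbps.
Sum of rendition bitrates: (51.26+0.224) + (18+0.224) + (13+0.224) = 82.932 Mbps.
× 1500 s = 124,398 Mb = 15,550 MB = 14.48 GiB.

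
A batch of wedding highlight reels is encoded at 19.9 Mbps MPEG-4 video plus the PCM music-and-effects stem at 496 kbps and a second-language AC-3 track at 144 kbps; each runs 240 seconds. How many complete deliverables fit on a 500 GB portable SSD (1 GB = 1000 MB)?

Audio total: 496 + 144 = 640 kbps = 0.640 Mbps.
Total bitrate: 20.540 Mbps.
Per item: 20.540 Mbps × 240 s = 4,930 Mb = 616.2 MB.
Capacity: 500 GB = 4,000,000 Mb; 811.42 items → 811 complete.

811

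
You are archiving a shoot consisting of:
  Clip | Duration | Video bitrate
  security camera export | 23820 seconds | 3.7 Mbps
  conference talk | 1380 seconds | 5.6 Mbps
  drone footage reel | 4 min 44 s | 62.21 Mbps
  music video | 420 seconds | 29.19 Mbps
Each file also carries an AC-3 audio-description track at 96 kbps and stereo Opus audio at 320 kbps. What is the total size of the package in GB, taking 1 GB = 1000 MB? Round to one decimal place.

17.1 GB

Audio total: 96 + 320 = 416 kbps = 0.416 Mbps.
security camera export: 4.116 Mbps × 23820 s = 98043.1 Mb
conference talk: 6.016 Mbps × 1380 s = 8302.1 Mb
drone footage reel: 62.626 Mbps × 284 s = 17785.8 Mb
music video: 29.606 Mbps × 420 s = 12434.5 Mb
Total: 136565.5 Mb = 17070.7 MB.
= 17.07 GB.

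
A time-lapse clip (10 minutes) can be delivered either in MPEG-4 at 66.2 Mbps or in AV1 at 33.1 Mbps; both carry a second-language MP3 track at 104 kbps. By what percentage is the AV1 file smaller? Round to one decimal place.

10 min = 600 s
Audio: 104 kbps = 0.104 Mbps.
MPEG-4: 66.304 Mbps × 600 s = 39782.4 Mb = 4.631 GiB.
AV1: 33.204 Mbps × 600 s = 19922.4 Mb = 2.319 GiB.
Reduction: (1 − 2.319/4.631) × 100 = 49.92%.

49.9%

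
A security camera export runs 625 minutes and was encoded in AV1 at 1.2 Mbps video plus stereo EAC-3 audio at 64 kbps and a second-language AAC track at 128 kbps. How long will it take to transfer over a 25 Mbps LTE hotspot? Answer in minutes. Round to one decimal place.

34.8 minutes

625 min = 37500 s
Audio total: 64 + 128 = 192 kbps = 0.192 Mbps.
Total bitrate: 1.392 Mbps.
File: 1.392 Mbps × 37500 s = 52200.0 Mb.
At 25 Mbps: 52200.0 / 25 = 2088.0 s ≈ 34.8 minutes.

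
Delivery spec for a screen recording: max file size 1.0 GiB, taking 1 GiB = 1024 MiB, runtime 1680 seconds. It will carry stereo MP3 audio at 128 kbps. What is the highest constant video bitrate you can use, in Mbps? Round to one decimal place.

Budget: 1.0 GiB = 8589.9 Mb.
Total bitrate budget: 8589.9 Mb / 1680 s = 5.113 Mbps.
Audio: 128 kbps = 0.128 Mbps.
Video: 5.113 − 0.128 = 4.985 Mbps.

5.0 Mbps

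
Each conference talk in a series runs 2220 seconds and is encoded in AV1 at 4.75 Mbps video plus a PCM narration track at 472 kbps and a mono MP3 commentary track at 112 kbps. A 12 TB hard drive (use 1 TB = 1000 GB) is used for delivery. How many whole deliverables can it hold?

Audio total: 472 + 112 = 584 kbps = 0.584 Mbps.
Total bitrate: 5.334 Mbps.
Per item: 5.334 Mbps × 2220 s = 11,841 Mb = 1,480 MB.
Capacity: 12 TB = 96,000,000 Mb; 8107.09 items → 8107 complete.

8107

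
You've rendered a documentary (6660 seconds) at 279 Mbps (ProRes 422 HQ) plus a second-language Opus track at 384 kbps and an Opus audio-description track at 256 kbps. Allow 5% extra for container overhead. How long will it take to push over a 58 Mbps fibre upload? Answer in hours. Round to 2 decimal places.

9.37 hours

Audio total: 384 + 256 = 640 kbps = 0.640 Mbps.
Total bitrate: 279.640 Mbps.
File: 279.640 Mbps × 6660 s = 1862402.4 Mb.
With 5% container overhead: ×1.05. → 1955522.5 Mb.
At 58 Mbps: 1955522.5 / 58 = 33715.9 s ≈ 9.37 hours.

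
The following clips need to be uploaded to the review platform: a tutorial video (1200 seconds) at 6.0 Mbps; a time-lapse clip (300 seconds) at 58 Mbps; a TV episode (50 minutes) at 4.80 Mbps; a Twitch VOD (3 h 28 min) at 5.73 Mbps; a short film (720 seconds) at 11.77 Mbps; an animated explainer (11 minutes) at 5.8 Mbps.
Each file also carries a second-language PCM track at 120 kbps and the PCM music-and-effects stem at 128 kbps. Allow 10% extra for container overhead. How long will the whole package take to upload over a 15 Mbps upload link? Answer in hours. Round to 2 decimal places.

Audio total: 120 + 128 = 248 kbps = 0.248 Mbps.
tutorial video: 6.248 Mbps × 1200 s × 1.10 = 8247.4 Mb
time-lapse clip: 58.248 Mbps × 300 s × 1.10 = 19221.8 Mb
TV episode: 5.048 Mbps × 3000 s × 1.10 = 16658.4 Mb
Twitch VOD: 5.978 Mbps × 12480 s × 1.10 = 82066.0 Mb
short film: 12.018 Mbps × 720 s × 1.10 = 9518.3 Mb
animated explainer: 6.048 Mbps × 660 s × 1.10 = 4390.8 Mb
Total: 140102.7 Mb = 17512.8 MB.
At 15 Mbps: 140102.7 / 15 = 9340 s ≈ 2.59 hours.

2.59 hours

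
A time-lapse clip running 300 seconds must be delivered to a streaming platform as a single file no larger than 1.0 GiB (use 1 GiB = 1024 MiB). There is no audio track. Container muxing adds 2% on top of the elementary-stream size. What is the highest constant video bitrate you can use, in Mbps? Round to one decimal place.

Budget: 1.0 GiB = 8589.9 Mb.
Stream payload after overhead: 8589.9 / 1.02 = 8421.5 Mb.
Total bitrate budget: 8421.5 Mb / 300 s = 28.072 Mbps.

28.1 Mbps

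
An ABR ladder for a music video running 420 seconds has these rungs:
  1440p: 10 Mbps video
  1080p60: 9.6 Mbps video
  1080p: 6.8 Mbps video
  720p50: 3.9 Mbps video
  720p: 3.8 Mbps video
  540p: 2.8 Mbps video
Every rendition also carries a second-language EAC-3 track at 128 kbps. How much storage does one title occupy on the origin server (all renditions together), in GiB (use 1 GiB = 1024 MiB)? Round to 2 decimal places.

1.84 GiB

Audio: 128 kbps = 0.128 Mbps.
Sum of rendition bitrates: (10+0.128) + (9.6+0.128) + (6.8+0.128) + (3.9+0.128) + (3.8+0.128) + (2.8+0.128) = 37.668 Mbps.
× 420 s = 15,821 Mb = 1,978 MB = 1.842 GiB.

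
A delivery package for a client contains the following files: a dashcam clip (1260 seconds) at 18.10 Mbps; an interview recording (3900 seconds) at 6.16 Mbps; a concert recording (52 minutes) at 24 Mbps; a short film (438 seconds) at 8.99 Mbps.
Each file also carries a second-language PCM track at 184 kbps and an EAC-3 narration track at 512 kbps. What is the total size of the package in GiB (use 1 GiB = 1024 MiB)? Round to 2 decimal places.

15.33 GiB

Audio total: 184 + 512 = 696 kbps = 0.696 Mbps.
dashcam clip: 18.796 Mbps × 1260 s = 23683.0 Mb
interview recording: 6.856 Mbps × 3900 s = 26738.4 Mb
concert recording: 24.696 Mbps × 3120 s = 77051.5 Mb
short film: 9.686 Mbps × 438 s = 4242.5 Mb
Total: 131715.3 Mb = 16464.4 MB.
= 15.33 GiB.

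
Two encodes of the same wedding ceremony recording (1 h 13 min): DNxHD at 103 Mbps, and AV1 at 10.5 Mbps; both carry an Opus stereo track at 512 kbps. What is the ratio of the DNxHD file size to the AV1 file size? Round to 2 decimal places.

1 h 13 min = 73 min = 4380 s
Audio: 512 kbps = 0.512 Mbps.
DNxHD: 103.512 Mbps × 4380 s = 453382.6 Mb = 56.673 GB.
AV1: 11.012 Mbps × 4380 s = 48232.6 Mb = 6.029 GB.
Ratio: 56.673 / 6.029 = 9.400.

9.40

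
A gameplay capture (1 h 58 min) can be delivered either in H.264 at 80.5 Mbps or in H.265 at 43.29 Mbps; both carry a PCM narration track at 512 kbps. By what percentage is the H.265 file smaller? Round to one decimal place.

1 h 58 min = 118 min = 7080 s
Audio: 512 kbps = 0.512 Mbps.
H.264: 81.012 Mbps × 7080 s = 573565.0 Mb = 66.772 GiB.
H.265: 43.802 Mbps × 7080 s = 310118.2 Mb = 36.103 GiB.
Reduction: (1 − 36.103/66.772) × 100 = 45.93%.

45.9%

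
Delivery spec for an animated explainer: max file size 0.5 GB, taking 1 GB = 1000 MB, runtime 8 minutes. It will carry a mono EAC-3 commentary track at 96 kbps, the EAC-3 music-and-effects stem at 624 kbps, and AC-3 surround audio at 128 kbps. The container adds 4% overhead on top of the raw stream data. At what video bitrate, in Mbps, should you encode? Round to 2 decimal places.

7.16 Mbps

Budget: 0.5 GB = 4000.0 Mb.
Stream payload after overhead: 4000.0 / 1.04 = 3846.2 Mb.
8 min = 480 s
Total bitrate budget: 3846.2 Mb / 480 s = 8.013 Mbps.
Audio total: 96 + 624 + 128 = 848 kbps = 0.848 Mbps.
Video: 8.013 − 0.848 = 7.165 Mbps.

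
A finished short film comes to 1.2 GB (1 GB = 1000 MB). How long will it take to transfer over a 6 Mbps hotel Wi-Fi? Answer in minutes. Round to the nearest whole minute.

File: 1.2 GB = 9600.0 Mb.
At 6 Mbps: 9600.0 / 6 = 1600.0 s ≈ 26.7 minutes.

27 minutes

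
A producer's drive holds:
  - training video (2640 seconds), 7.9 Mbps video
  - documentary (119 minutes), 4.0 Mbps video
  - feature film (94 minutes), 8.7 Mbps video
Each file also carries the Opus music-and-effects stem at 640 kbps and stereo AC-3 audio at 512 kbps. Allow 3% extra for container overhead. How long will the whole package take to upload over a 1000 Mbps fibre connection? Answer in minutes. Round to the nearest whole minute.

Audio total: 640 + 512 = 1152 kbps = 1.152 Mbps.
training video: 9.052 Mbps × 2640 s × 1.03 = 24614.2 Mb
documentary: 5.152 Mbps × 7140 s × 1.03 = 37888.8 Mb
feature film: 9.852 Mbps × 5640 s × 1.03 = 57232.2 Mb
Total: 119735.3 Mb = 14966.9 MB.
At 1000 Mbps: 119735.3 / 1000 = 120 s ≈ 2 minutes.

2 minutes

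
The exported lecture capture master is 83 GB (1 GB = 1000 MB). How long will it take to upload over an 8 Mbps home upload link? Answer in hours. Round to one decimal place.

File: 83 GB = 664000.0 Mb.
At 8 Mbps: 664000.0 / 8 = 83000.0 s ≈ 23.1 hours.

23.1 hours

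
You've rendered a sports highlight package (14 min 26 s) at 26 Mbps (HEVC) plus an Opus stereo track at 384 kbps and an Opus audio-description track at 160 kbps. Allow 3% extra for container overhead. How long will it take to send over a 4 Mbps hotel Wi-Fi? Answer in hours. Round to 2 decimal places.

1.64 hours

14 min 26 s = 866 s
Audio total: 384 + 160 = 544 kbps = 0.544 Mbps.
Total bitrate: 26.544 Mbps.
File: 26.544 Mbps × 866 s = 22987.1 Mb.
With 3% container overhead: ×1.03. → 23676.7 Mb.
At 4 Mbps: 23676.7 / 4 = 5919.2 s ≈ 1.64 hours.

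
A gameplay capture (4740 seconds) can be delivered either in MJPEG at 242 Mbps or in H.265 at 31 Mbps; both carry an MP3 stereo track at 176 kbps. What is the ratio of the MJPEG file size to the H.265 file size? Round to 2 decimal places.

7.77

Audio: 176 kbps = 0.176 Mbps.
MJPEG: 242.176 Mbps × 4740 s = 1147914.2 Mb = 143.489 GB.
H.265: 31.176 Mbps × 4740 s = 147774.2 Mb = 18.472 GB.
Ratio: 143.489 / 18.472 = 7.768.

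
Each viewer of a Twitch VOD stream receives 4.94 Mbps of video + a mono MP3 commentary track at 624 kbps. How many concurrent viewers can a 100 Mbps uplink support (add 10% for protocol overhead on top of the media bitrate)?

16

Audio: 624 kbps = 0.624 Mbps.
Per-viewer media rate: 5.564 Mbps.
On the wire with 10% overhead: 6.120 Mbps.
100 Mbps = 100.0 Mbps; 100.0 / 6.120 = 16.34 → 16 viewers.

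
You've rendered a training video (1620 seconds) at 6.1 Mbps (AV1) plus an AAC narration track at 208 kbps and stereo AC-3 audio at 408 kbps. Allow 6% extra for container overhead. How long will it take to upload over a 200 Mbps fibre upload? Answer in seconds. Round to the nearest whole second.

Audio total: 208 + 408 = 616 kbps = 0.616 Mbps.
Total bitrate: 6.716 Mbps.
File: 6.716 Mbps × 1620 s = 10879.9 Mb.
With 6% container overhead: ×1.06. → 11532.7 Mb.
At 200 Mbps: 11532.7 / 200 = 57.7 s ≈ 57.7 seconds.

58 seconds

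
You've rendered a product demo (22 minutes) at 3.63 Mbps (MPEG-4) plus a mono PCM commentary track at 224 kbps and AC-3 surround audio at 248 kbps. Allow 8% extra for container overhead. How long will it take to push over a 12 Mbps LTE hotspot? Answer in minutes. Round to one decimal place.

22 min = 1320 s
Audio total: 224 + 248 = 472 kbps = 0.472 Mbps.
Total bitrate: 4.102 Mbps.
File: 4.102 Mbps × 1320 s = 5414.6 Mb.
With 8% container overhead: ×1.08. → 5847.8 Mb.
At 12 Mbps: 5847.8 / 12 = 487.3 s ≈ 8.12 minutes.

8.1 minutes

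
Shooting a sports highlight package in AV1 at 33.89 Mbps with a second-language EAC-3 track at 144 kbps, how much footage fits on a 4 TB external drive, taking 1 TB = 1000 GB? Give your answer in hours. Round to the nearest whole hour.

Audio: 144 kbps = 0.144 Mbps.
Total bitrate: 33.89 + 0.144 = 34.034 Mbps.
Capacity: 4 TB = 32,000,000 Mb.
Recording time: 32,000,000 / 34.034 = 940,236 s ≈ 261 hours.

261 hours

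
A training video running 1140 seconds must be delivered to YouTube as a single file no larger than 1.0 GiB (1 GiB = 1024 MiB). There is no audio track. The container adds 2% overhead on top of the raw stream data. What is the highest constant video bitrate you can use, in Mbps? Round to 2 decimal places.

7.39 Mbps

Budget: 1.0 GiB = 8589.9 Mb.
Stream payload after overhead: 8589.9 / 1.02 = 8421.5 Mb.
Total bitrate budget: 8421.5 Mb / 1140 s = 7.387 Mbps.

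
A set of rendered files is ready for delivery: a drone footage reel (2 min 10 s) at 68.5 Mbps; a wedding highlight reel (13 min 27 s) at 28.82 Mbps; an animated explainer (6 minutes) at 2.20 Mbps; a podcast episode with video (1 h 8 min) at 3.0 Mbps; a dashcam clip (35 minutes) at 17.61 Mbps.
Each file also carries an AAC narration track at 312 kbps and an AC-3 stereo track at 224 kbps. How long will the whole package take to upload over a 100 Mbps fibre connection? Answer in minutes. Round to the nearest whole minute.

Audio total: 312 + 224 = 536 kbps = 0.536 Mbps.
drone footage reel: 69.036 Mbps × 130 s = 8974.7 Mb
wedding highlight reel: 29.356 Mbps × 807 s = 23690.3 Mb
animated explainer: 2.736 Mbps × 360 s = 985.0 Mb
podcast episode with video: 3.536 Mbps × 4080 s = 14426.9 Mb
dashcam clip: 18.146 Mbps × 2100 s = 38106.6 Mb
Total: 86183.4 Mb = 10772.9 MB.
At 100 Mbps: 86183.4 / 100 = 862 s ≈ 14.4 minutes.

14 minutes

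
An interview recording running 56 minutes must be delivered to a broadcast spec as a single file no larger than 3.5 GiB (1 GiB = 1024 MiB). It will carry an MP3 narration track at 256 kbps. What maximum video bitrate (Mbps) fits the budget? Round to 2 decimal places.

8.69 Mbps

Budget: 3.5 GiB = 30064.8 Mb.
56 min = 3360 s
Total bitrate budget: 30064.8 Mb / 3360 s = 8.948 Mbps.
Audio: 256 kbps = 0.256 Mbps.
Video: 8.948 − 0.256 = 8.692 Mbps.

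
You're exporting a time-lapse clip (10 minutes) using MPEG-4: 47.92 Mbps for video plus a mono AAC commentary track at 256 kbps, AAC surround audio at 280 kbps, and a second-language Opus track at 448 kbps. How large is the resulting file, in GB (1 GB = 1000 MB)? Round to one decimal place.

10 min = 600 s
Audio total: 256 + 280 + 448 = 984 kbps = 0.984 Mbps.
Total bitrate: 47.92 + 0.984 = 48.904 Mbps.
Stream data: 48.904 Mbps × 600 s = 29342.4 Mb.
29,342 Mb ÷ 8 = 3,668 MB → 3.668 GB.

3.7 GB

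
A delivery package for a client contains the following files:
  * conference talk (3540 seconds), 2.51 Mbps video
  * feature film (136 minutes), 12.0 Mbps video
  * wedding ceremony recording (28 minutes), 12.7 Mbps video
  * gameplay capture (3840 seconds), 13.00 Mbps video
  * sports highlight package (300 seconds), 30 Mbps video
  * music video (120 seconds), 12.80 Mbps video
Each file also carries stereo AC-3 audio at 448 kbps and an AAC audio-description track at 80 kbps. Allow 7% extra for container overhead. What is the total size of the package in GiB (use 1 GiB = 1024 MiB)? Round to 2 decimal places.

24.65 GiB

Audio total: 448 + 80 = 528 kbps = 0.528 Mbps.
conference talk: 3.038 Mbps × 3540 s × 1.07 = 11507.3 Mb
feature film: 12.528 Mbps × 8160 s × 1.07 = 109384.5 Mb
wedding ceremony recording: 13.228 Mbps × 1680 s × 1.07 = 23778.7 Mb
gameplay capture: 13.528 Mbps × 3840 s × 1.07 = 55583.8 Mb
sports highlight package: 30.528 Mbps × 300 s × 1.07 = 9799.5 Mb
music video: 13.328 Mbps × 120 s × 1.07 = 1711.3 Mb
Total: 211765.1 Mb = 26470.6 MB.
= 24.65 GiB.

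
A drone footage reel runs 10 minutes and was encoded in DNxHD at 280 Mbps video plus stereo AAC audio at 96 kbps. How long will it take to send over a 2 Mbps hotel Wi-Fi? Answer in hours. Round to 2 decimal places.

10 min = 600 s
Audio: 96 kbps = 0.096 Mbps.
Total bitrate: 280.096 Mbps.
File: 280.096 Mbps × 600 s = 168057.6 Mb.
At 2 Mbps: 168057.6 / 2 = 84028.8 s ≈ 23.3 hours.

23.34 hours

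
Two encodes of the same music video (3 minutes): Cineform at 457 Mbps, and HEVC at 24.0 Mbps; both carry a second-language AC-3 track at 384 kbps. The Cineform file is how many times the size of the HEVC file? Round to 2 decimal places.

3 min = 180 s
Audio: 384 kbps = 0.384 Mbps.
Cineform: 457.384 Mbps × 180 s = 82329.1 Mb = 9.584 GiB.
HEVC: 24.384 Mbps × 180 s = 4389.1 Mb = 0.511 GiB.
Ratio: 9.584 / 0.511 = 18.758.

18.76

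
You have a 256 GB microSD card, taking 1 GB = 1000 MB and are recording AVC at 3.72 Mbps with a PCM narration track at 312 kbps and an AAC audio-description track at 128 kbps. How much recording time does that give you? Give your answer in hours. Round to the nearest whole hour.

Audio total: 312 + 128 = 440 kbps = 0.440 Mbps.
Total bitrate: 3.72 + 0.440 = 4.160 Mbps.
Capacity: 256 GB = 2,048,000 Mb.
Recording time: 2,048,000 / 4.160 = 492,308 s ≈ 137 hours.

137 hours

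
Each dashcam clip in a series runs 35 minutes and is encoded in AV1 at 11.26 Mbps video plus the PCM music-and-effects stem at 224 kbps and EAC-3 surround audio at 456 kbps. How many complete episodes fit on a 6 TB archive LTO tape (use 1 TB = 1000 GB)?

35 min = 2100 s
Audio total: 224 + 456 = 680 kbps = 0.680 Mbps.
Total bitrate: 11.940 Mbps.
Per item: 11.940 Mbps × 2100 s = 25,074 Mb = 3,134 MB.
Capacity: 6 TB = 48,000,000 Mb; 1914.33 items → 1914 complete.

1914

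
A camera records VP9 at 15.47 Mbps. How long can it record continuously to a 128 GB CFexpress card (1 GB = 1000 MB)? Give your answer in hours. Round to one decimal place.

18.4 hours

Capacity: 128 GB = 1,024,000 Mb.
Recording time: 1,024,000 / 15.470 = 66,193 s ≈ 18.4 hours.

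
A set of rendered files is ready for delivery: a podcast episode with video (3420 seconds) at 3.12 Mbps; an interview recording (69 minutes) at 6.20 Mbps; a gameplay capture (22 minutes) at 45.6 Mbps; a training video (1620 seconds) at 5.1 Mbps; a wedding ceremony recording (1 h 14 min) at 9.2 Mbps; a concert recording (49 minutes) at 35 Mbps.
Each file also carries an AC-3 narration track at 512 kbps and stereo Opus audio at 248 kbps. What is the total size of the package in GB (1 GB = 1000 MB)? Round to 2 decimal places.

Audio total: 512 + 248 = 760 kbps = 0.760 Mbps.
podcast episode with video: 3.880 Mbps × 3420 s = 13269.6 Mb
interview recording: 6.960 Mbps × 4140 s = 28814.4 Mb
gameplay capture: 46.360 Mbps × 1320 s = 61195.2 Mb
training video: 5.860 Mbps × 1620 s = 9493.2 Mb
wedding ceremony recording: 9.960 Mbps × 4440 s = 44222.4 Mb
concert recording: 35.760 Mbps × 2940 s = 105134.4 Mb
Total: 262129.2 Mb = 32766.2 MB.
= 32.77 GB.

32.77 GB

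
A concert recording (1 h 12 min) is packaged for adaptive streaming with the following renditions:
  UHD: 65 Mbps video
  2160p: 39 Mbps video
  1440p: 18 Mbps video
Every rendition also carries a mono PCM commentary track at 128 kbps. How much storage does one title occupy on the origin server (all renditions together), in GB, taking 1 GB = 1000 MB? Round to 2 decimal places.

1 h 12 min = 72 min = 4320 s
Audio: 128 kbps = 0.128 Mbps.
Sum of rendition bitrates: (65+0.128) + (39+0.128) + (18+0.128) = 122.384 Mbps.
× 4320 s = 528,699 Mb = 66,087 MB = 66.09 GB.

66.09 GB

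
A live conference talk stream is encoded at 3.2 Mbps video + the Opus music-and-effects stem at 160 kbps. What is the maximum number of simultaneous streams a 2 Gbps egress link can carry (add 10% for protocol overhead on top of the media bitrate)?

541

Audio: 160 kbps = 0.160 Mbps.
Per-viewer media rate: 3.360 Mbps.
On the wire with 10% overhead: 3.696 Mbps.
2 Gbps = 2,000 Mbps; 2,000 / 3.696 = 541.13 → 541 viewers.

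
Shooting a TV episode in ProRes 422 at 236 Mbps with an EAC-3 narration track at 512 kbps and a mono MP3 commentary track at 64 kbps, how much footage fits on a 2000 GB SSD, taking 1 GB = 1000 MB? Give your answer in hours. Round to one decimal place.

Audio total: 512 + 64 = 576 kbps = 0.576 Mbps.
Total bitrate: 236 + 0.576 = 236.576 Mbps.
Capacity: 2000 GB = 16,000,000 Mb.
Recording time: 16,000,000 / 236.576 = 67,632 s ≈ 18.8 hours.

18.8 hours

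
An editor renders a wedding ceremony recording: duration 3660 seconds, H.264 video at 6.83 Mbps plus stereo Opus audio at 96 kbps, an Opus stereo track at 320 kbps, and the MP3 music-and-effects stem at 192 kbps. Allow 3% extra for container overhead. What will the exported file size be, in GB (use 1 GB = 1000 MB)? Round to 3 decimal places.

Audio total: 96 + 320 + 192 = 608 kbps = 0.608 Mbps.
Total bitrate: 6.83 + 0.608 = 7.438 Mbps.
Stream data: 7.438 Mbps × 3660 s = 27223.1 Mb.
With 3% container overhead: ×1.03.
28,040 Mb ÷ 8 = 3,505 MB → 3.505 GB.

3.505 GB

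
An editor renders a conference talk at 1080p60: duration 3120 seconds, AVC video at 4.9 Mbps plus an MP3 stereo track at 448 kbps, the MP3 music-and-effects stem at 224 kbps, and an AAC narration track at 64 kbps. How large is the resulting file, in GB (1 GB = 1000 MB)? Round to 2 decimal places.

2.20 GB

Audio total: 448 + 224 + 64 = 736 kbps = 0.736 Mbps.
Total bitrate: 4.9 + 0.736 = 5.636 Mbps.
Stream data: 5.636 Mbps × 3120 s = 17584.3 Mb.
17,584 Mb ÷ 8 = 2,198 MB → 2.198 GB.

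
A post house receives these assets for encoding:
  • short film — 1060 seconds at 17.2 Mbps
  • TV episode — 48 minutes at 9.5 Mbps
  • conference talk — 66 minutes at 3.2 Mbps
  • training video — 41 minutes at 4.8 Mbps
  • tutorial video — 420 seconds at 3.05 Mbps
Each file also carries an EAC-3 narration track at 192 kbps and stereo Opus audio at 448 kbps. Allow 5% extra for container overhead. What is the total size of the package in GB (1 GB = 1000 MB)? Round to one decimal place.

Audio total: 192 + 448 = 640 kbps = 0.640 Mbps.
short film: 17.840 Mbps × 1060 s × 1.05 = 19855.9 Mb
TV episode: 10.140 Mbps × 2880 s × 1.05 = 30663.4 Mb
conference talk: 3.840 Mbps × 3960 s × 1.05 = 15966.7 Mb
training video: 5.440 Mbps × 2460 s × 1.05 = 14051.5 Mb
tutorial video: 3.690 Mbps × 420 s × 1.05 = 1627.3 Mb
Total: 82164.8 Mb = 10270.6 MB.
= 10.27 GB.

10.3 GB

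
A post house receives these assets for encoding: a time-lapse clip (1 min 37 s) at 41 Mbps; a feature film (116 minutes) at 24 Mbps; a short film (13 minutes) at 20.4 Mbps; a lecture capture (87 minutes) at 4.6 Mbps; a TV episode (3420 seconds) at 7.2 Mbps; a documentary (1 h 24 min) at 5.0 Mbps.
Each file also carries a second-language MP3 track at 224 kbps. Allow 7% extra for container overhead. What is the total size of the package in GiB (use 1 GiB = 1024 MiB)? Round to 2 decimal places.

Audio: 224 kbps = 0.224 Mbps.
time-lapse clip: 41.224 Mbps × 97 s × 1.07 = 4278.6 Mb
feature film: 24.224 Mbps × 6960 s × 1.07 = 180401.0 Mb
short film: 20.624 Mbps × 780 s × 1.07 = 17212.8 Mb
lecture capture: 4.824 Mbps × 5220 s × 1.07 = 26944.0 Mb
TV episode: 7.424 Mbps × 3420 s × 1.07 = 27167.4 Mb
documentary: 5.224 Mbps × 5040 s × 1.07 = 28172.0 Mb
Total: 284175.7 Mb = 35522.0 MB.
= 33.08 GiB.

33.08 GiB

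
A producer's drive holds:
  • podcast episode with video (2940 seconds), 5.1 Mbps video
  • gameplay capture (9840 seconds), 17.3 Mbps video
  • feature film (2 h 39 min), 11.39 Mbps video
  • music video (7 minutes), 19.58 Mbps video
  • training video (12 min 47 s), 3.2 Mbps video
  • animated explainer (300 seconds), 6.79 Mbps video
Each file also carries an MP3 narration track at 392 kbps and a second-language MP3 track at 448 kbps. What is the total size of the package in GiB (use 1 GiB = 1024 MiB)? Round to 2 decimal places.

Audio total: 392 + 448 = 840 kbps = 0.840 Mbps.
podcast episode with video: 5.940 Mbps × 2940 s = 17463.6 Mb
gameplay capture: 18.140 Mbps × 9840 s = 178497.6 Mb
feature film: 12.230 Mbps × 9540 s = 116674.2 Mb
music video: 20.420 Mbps × 420 s = 8576.4 Mb
training video: 4.040 Mbps × 767 s = 3098.7 Mb
animated explainer: 7.630 Mbps × 300 s = 2289.0 Mb
Total: 326599.5 Mb = 40824.9 MB.
= 38.02 GiB.

38.02 GiB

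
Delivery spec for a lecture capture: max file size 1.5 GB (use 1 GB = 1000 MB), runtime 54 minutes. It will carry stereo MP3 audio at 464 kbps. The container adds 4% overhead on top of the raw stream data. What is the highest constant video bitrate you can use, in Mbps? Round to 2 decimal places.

3.10 Mbps

Budget: 1.5 GB = 12000.0 Mb.
Stream payload after overhead: 12000.0 / 1.04 = 11538.5 Mb.
54 min = 3240 s
Total bitrate budget: 11538.5 Mb / 3240 s = 3.561 Mbps.
Audio: 464 kbps = 0.464 Mbps.
Video: 3.561 − 0.464 = 3.097 Mbps.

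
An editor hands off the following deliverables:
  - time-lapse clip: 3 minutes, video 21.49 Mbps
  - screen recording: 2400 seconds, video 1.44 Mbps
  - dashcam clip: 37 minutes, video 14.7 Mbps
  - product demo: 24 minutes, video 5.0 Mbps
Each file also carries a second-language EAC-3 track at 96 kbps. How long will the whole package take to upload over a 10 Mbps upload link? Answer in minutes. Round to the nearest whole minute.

Audio: 96 kbps = 0.096 Mbps.
time-lapse clip: 21.586 Mbps × 180 s = 3885.5 Mb
screen recording: 1.536 Mbps × 2400 s = 3686.4 Mb
dashcam clip: 14.796 Mbps × 2220 s = 32847.1 Mb
product demo: 5.096 Mbps × 1440 s = 7338.2 Mb
Total: 47757.2 Mb = 5969.7 MB.
At 10 Mbps: 47757.2 / 10 = 4776 s ≈ 79.6 minutes.

80 minutes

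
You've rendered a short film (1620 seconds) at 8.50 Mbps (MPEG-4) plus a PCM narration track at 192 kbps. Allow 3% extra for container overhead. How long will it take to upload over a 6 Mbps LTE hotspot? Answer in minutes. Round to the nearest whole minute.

Audio: 192 kbps = 0.192 Mbps.
Total bitrate: 8.692 Mbps.
File: 8.692 Mbps × 1620 s = 14081.0 Mb.
With 3% container overhead: ×1.03. → 14503.5 Mb.
At 6 Mbps: 14503.5 / 6 = 2417.2 s ≈ 40.3 minutes.

40 minutes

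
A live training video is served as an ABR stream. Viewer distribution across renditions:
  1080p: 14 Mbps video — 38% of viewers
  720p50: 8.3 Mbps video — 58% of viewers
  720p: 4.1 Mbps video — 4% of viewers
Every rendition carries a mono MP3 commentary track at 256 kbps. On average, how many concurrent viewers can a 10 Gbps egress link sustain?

Audio: 256 kbps = 0.256 Mbps.
Average per-viewer bitrate: 0.38×14.256 + 0.58×8.556 + 0.04×4.356 = 10.554 Mbps.
10 Gbps = 10,000 Mbps; 10,000 / 10.554 = 947.51 → 947.

947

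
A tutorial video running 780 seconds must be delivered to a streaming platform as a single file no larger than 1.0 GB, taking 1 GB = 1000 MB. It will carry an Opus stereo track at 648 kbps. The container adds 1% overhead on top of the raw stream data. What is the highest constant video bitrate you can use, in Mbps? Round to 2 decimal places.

Budget: 1.0 GB = 8000.0 Mb.
Stream payload after overhead: 8000.0 / 1.01 = 7920.8 Mb.
Total bitrate budget: 7920.8 Mb / 780 s = 10.155 Mbps.
Audio: 648 kbps = 0.648 Mbps.
Video: 10.155 − 0.648 = 9.507 Mbps.

9.51 Mbps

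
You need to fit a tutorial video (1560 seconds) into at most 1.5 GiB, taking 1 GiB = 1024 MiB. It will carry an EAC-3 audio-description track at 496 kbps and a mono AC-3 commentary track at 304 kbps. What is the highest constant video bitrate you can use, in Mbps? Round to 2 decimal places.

7.46 Mbps

Budget: 1.5 GiB = 12884.9 Mb.
Total bitrate budget: 12884.9 Mb / 1560 s = 8.260 Mbps.
Audio total: 496 + 304 = 800 kbps = 0.800 Mbps.
Video: 8.260 − 0.800 = 7.460 Mbps.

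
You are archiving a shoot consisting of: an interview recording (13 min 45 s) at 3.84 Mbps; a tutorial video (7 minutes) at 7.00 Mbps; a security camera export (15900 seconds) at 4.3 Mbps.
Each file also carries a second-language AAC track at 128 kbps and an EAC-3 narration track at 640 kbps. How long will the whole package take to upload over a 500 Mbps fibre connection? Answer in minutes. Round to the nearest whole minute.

Audio total: 128 + 640 = 768 kbps = 0.768 Mbps.
interview recording: 4.608 Mbps × 825 s = 3801.6 Mb
tutorial video: 7.768 Mbps × 420 s = 3262.6 Mb
security camera export: 5.068 Mbps × 15900 s = 80581.2 Mb
Total: 87645.4 Mb = 10955.7 MB.
At 500 Mbps: 87645.4 / 500 = 175 s ≈ 2.92 minutes.

3 minutes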